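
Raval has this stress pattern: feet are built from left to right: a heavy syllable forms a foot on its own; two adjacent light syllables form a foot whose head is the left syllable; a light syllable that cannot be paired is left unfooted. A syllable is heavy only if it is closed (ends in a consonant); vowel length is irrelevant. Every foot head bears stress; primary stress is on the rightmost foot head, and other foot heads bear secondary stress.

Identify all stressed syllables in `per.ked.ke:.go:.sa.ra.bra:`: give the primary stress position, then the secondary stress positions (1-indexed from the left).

primary 5, secondary 1, 2, 3

Weights: 1 per H, 2 ked H, 3 ke: L, 4 go: L, 5 sa L, 6 ra L, 7 bra: L.
Parse left to right (heavy = foot alone; LL = one foot; stranded L unfooted): (ˈper) (ˈked) (ˈke:.go:) (ˈsa.ra) bra:.
Foot heads: 1, 2, 3, 5.
Primary stress on the rightmost head = syllable 5.
Secondary stress on 1, 2, 3: ˌper.ˌked.ˌke:.go:.ˈsa.ra.bra:.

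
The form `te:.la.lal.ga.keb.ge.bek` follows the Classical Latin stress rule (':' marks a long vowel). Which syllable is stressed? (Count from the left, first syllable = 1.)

5

Classical Latin: stress the penult if heavy (long vowel or closed), else the antepenult.
Weights: 5 keb H, 6 ge L, 7 bek H.
The penult (syllable 6, ge) is light, so stress falls on the antepenult (syllable 5, keb).
Stress on syllable 5: te:.la.lal.ga.ˈkeb.ge.bek.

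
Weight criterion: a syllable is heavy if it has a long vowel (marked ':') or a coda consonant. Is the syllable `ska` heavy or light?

`ska`: short vowel, open (no coda). Short vowel, open → light.

light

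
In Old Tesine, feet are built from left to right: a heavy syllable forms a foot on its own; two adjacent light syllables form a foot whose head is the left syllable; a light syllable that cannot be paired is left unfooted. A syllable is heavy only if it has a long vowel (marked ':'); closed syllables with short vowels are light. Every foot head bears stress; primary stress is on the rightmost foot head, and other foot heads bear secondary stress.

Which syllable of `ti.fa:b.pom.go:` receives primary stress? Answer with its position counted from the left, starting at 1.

4

Weights: 1 ti L, 2 fa:b H, 3 pom L, 4 go: H.
Parse left to right (heavy = foot alone; LL = one foot; stranded L unfooted): ti (ˈfa:b) pom (ˈgo:).
Foot heads: 2, 4.
Primary stress on the rightmost head = syllable 4.
Primary stress: syllable 4 → ti.fa:b.pom.ˈgo:.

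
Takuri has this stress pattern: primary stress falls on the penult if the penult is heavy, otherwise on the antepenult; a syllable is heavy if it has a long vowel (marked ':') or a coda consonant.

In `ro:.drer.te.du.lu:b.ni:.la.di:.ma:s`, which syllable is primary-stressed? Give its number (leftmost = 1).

Weights: 7 la L, 8 di: H, 9 ma:s H.
The penult (syllable 8, di:) is heavy, so it takes stress.
Primary stress: syllable 8 → ro:.drer.te.du.lu:b.ni:.la.ˈdi:.ma:s.

8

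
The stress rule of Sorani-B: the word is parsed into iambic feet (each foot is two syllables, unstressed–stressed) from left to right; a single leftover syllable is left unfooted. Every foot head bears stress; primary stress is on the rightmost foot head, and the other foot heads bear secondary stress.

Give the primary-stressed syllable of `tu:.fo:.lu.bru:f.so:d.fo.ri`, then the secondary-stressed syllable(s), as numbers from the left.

Parse left to right into iambic (σˈσ) feet: (tu:.ˈfo:) (lu.ˈbru:f) (so:d.ˈfo) ri. Syllable 7 is left unfooted.
Foot heads (stressed positions): 2, 4, 6.
End Rule Rightmost: primary stress on the rightmost head = syllable 6.
Secondary stress on 2, 4: tu:.ˌfo:.lu.ˌbru:f.so:d.ˈfo.ri.

primary 6, secondary 2, 4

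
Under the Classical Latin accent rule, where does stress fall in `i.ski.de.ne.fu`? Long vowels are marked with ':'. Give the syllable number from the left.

3

Classical Latin: stress the penult if heavy (long vowel or closed), else the antepenult.
Weights: 3 de L, 4 ne L, 5 fu L.
The penult (syllable 4, ne) is light, so stress falls on the antepenult (syllable 3, de).
Stress on syllable 3: i.ski.ˈde.ne.fu.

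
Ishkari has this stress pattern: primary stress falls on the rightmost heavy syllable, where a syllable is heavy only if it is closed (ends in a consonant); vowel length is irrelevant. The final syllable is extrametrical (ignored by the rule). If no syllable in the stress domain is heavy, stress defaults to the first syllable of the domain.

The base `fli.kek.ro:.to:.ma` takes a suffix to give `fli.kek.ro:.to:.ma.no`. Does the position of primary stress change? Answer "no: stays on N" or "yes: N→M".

Base `fli.kek.ro:.to:.ma` (5 syllables):
  The final syllable (5, ma) is extrametrical; the stress domain is syllables 1–4.
  Weights: 1 fli L, 2 kek H, 3 ro: L, 4 to: L.
  Heavy syllables in the domain: 2. The rightmost is syllable 2 (kek).
  → primary stress on syllable 2.
Suffixed `fli.kek.ro:.to:.ma.no` (6 syllables):
  The final syllable (6, no) is extrametrical; the stress domain is syllables 1–5.
  Weights: 1 fli L, 2 kek H, 3 ro: L, 4 to: L, 5 ma L.
  Heavy syllables in the domain: 2. The rightmost is syllable 2 (kek).
  → primary stress on syllable 2.

no: stays on 2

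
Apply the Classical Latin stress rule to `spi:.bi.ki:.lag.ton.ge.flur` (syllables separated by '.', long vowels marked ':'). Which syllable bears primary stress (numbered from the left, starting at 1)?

5

Classical Latin: stress the penult if heavy (long vowel or closed), else the antepenult.
Weights: 5 ton H, 6 ge L, 7 flur H.
The penult (syllable 6, ge) is light, so stress falls on the antepenult (syllable 5, ton).
Stress on syllable 5: spi:.bi.ki:.lag.ˈton.ge.flur.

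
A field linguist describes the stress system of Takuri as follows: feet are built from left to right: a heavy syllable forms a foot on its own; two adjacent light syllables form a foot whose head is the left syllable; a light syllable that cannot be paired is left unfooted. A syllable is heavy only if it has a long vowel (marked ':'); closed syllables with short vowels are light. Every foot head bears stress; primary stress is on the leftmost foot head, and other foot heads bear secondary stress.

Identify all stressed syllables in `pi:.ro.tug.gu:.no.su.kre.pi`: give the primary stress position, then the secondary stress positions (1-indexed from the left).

Weights: 1 pi: H, 2 ro L, 3 tug L, 4 gu: H, 5 no L, 6 su L, 7 kre L, 8 pi L.
Parse left to right (heavy = foot alone; LL = one foot; stranded L unfooted): (ˈpi:) (ˈro.tug) (ˈgu:) (ˈno.su) (ˈkre.pi).
Foot heads: 1, 2, 4, 5, 7.
Primary stress on the leftmost head = syllable 1.
Secondary stress on 2, 4, 5, 7: ˈpi:.ˌro.tug.ˌgu:.ˌno.su.ˌkre.pi.

primary 1, secondary 2, 4, 5, 7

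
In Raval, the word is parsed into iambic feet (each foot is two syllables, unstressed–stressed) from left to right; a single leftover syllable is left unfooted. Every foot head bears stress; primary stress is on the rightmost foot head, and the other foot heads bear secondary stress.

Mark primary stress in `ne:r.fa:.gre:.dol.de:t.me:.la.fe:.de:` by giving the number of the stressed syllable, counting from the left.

Parse left to right into iambic (σˈσ) feet: (ne:r.ˈfa:) (gre:.ˈdol) (de:t.ˈme:) (la.ˈfe:) de:. Syllable 9 is left unfooted.
Foot heads (stressed positions): 2, 4, 6, 8.
End Rule Rightmost: primary stress on the rightmost head = syllable 8.
Primary stress: syllable 8 → ne:r.fa:.gre:.dol.de:t.me:.la.ˈfe:.de:.

8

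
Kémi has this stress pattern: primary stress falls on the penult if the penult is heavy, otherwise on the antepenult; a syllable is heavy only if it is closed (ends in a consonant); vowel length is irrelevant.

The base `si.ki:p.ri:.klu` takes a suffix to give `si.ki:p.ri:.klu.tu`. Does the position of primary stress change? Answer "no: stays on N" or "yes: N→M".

yes: 2→3

Base `si.ki:p.ri:.klu` (4 syllables):
  Weights: 2 ki:p H, 3 ri: L, 4 klu L.
  The penult (syllable 3, ri:) is light, so stress falls on the antepenult (syllable 2, ki:p).
  → primary stress on syllable 2.
Suffixed `si.ki:p.ri:.klu.tu` (5 syllables):
  Weights: 3 ri: L, 4 klu L, 5 tu L.
  The penult (syllable 4, klu) is light, so stress falls on the antepenult (syllable 3, ri:).
  → primary stress on syllable 3.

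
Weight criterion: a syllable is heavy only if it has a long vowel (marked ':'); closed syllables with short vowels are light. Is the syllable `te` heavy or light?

light

`te`: short vowel, open (no coda). Short vowel → light.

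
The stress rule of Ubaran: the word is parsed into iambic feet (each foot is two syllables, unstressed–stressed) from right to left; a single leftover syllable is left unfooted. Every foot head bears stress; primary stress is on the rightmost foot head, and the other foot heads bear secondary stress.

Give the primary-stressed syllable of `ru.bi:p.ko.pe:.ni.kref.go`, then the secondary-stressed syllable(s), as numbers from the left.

primary 7, secondary 3, 5

Parse right to left into iambic (σˈσ) feet: ru (bi:p.ˈko) (pe:.ˈni) (kref.ˈgo). Syllable 1 is left unfooted.
Foot heads (stressed positions): 3, 5, 7.
End Rule Rightmost: primary stress on the rightmost head = syllable 7.
Secondary stress on 3, 5: ru.bi:p.ˌko.pe:.ˌni.kref.ˈgo.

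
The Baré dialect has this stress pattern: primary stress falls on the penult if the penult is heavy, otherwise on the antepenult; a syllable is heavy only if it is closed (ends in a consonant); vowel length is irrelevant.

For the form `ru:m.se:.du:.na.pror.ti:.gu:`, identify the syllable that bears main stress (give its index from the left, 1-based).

Weights: 5 pror H, 6 ti: L, 7 gu: L.
The penult (syllable 6, ti:) is light, so stress falls on the antepenult (syllable 5, pror).
Primary stress: syllable 5 → ru:m.se:.du:.na.ˈpror.ti:.gu:.

5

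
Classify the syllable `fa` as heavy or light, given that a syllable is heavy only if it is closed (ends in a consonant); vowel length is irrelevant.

`fa`: short vowel, open (no coda). Open (no coda) → light.

light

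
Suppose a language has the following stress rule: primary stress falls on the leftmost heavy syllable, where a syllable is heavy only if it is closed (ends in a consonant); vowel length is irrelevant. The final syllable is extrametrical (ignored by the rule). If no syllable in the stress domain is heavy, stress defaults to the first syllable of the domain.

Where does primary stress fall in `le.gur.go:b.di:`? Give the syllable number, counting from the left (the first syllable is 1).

The final syllable (4, di:) is extrametrical; the stress domain is syllables 1–3.
Weights: 1 le L, 2 gur H, 3 go:b H.
Heavy syllables in the domain: 2, 3. The leftmost is syllable 2 (gur).
Primary stress: syllable 2 → le.ˈgur.go:b.di:.

2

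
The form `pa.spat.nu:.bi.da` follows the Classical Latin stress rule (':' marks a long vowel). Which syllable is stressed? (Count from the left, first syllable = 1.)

3

Classical Latin: stress the penult if heavy (long vowel or closed), else the antepenult.
Weights: 3 nu: H, 4 bi L, 5 da L.
The penult (syllable 4, bi) is light, so stress falls on the antepenult (syllable 3, nu:).
Stress on syllable 3: pa.spat.ˈnu:.bi.da.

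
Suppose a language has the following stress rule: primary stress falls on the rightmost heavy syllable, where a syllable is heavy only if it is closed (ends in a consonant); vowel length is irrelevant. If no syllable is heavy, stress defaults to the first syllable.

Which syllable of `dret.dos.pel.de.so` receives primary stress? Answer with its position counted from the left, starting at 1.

3

Weights: 1 dret H, 2 dos H, 3 pel H, 4 de L, 5 so L.
Heavy syllables in the domain: 1, 2, 3. The rightmost is syllable 3 (pel).
Primary stress: syllable 3 → dret.dos.ˈpel.de.so.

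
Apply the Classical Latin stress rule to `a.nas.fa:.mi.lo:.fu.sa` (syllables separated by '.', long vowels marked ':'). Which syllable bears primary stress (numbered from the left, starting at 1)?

Classical Latin: stress the penult if heavy (long vowel or closed), else the antepenult.
Weights: 5 lo: H, 6 fu L, 7 sa L.
The penult (syllable 6, fu) is light, so stress falls on the antepenult (syllable 5, lo:).
Stress on syllable 5: a.nas.fa:.mi.ˈlo:.fu.sa.

5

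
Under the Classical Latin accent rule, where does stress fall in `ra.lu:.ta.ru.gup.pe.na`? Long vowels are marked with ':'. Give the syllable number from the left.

5

Classical Latin: stress the penult if heavy (long vowel or closed), else the antepenult.
Weights: 5 gup H, 6 pe L, 7 na L.
The penult (syllable 6, pe) is light, so stress falls on the antepenult (syllable 5, gup).
Stress on syllable 5: ra.lu:.ta.ru.ˈgup.pe.na.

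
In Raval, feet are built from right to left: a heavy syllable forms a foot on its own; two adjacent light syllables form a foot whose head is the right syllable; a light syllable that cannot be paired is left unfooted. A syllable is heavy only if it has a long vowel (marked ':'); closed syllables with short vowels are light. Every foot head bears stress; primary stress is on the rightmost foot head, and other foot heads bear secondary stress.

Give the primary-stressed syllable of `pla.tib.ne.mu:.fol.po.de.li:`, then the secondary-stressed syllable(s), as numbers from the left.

primary 8, secondary 3, 4, 7

Weights: 1 pla L, 2 tib L, 3 ne L, 4 mu: H, 5 fol L, 6 po L, 7 de L, 8 li: H.
Parse right to left (heavy = foot alone; LL = one foot; stranded L unfooted): pla (tib.ˈne) (ˈmu:) fol (po.ˈde) (ˈli:).
Foot heads: 3, 4, 7, 8.
Primary stress on the rightmost head = syllable 8.
Secondary stress on 3, 4, 7: pla.tib.ˌne.ˌmu:.fol.po.ˌde.ˈli:.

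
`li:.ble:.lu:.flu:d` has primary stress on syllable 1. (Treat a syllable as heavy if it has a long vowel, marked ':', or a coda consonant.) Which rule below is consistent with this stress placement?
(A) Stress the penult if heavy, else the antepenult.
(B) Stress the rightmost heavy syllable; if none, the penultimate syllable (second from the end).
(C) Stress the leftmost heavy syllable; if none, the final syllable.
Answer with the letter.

Rule A → syllable 3 (observed: 1).
Rule B → syllable 4 (observed: 1).
Rule C → syllable 1 ✓.

C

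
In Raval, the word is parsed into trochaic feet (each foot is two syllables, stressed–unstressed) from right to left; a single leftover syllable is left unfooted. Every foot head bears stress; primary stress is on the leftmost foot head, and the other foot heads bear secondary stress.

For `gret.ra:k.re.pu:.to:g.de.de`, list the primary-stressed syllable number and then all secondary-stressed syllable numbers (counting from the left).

Parse right to left into trochaic (ˈσσ) feet: gret (ˈra:k.re) (ˈpu:.to:g) (ˈde.de). Syllable 1 is left unfooted.
Foot heads (stressed positions): 2, 4, 6.
End Rule Leftmost: primary stress on the leftmost head = syllable 2.
Secondary stress on 4, 6: gret.ˈra:k.re.ˌpu:.to:g.ˌde.de.

primary 2, secondary 4, 6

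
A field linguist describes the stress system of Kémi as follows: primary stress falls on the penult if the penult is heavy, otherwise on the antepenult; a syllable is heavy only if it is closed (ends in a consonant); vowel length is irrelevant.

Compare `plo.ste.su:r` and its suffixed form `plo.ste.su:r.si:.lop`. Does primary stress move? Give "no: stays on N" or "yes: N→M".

Base `plo.ste.su:r` (3 syllables):
  Weights: 1 plo L, 2 ste L, 3 su:r H.
  The penult (syllable 2, ste) is light, so stress falls on the antepenult (syllable 1, plo).
  → primary stress on syllable 1.
Suffixed `plo.ste.su:r.si:.lop` (5 syllables):
  Weights: 3 su:r H, 4 si: L, 5 lop H.
  The penult (syllable 4, si:) is light, so stress falls on the antepenult (syllable 3, su:r).
  → primary stress on syllable 3.

yes: 1→3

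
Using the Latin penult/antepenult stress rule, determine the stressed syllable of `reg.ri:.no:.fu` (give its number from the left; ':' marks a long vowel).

3

Classical Latin: stress the penult if heavy (long vowel or closed), else the antepenult.
Weights: 2 ri: H, 3 no: H, 4 fu L.
The penult (syllable 3, no:) is heavy, so it takes stress.
Stress on syllable 3: reg.ri:.ˈno:.fu.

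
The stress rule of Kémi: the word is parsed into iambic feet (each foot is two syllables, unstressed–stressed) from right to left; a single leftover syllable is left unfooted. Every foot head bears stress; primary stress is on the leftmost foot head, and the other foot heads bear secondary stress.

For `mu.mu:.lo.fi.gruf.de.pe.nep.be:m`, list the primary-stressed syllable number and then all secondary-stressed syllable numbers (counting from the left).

primary 3, secondary 5, 7, 9

Parse right to left into iambic (σˈσ) feet: mu (mu:.ˈlo) (fi.ˈgruf) (de.ˈpe) (nep.ˈbe:m). Syllable 1 is left unfooted.
Foot heads (stressed positions): 3, 5, 7, 9.
End Rule Leftmost: primary stress on the leftmost head = syllable 3.
Secondary stress on 5, 7, 9: mu.mu:.ˈlo.fi.ˌgruf.de.ˌpe.nep.ˌbe:m.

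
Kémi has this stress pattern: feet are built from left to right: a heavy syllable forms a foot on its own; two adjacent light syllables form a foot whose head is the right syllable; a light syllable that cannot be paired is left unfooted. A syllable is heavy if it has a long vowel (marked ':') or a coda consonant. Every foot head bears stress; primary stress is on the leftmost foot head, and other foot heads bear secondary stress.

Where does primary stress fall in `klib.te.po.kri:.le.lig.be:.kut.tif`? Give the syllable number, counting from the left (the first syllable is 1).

1

Weights: 1 klib H, 2 te L, 3 po L, 4 kri: H, 5 le L, 6 lig H, 7 be: H, 8 kut H, 9 tif H.
Parse left to right (heavy = foot alone; LL = one foot; stranded L unfooted): (ˈklib) (te.ˈpo) (ˈkri:) le (ˈlig) (ˈbe:) (ˈkut) (ˈtif).
Foot heads: 1, 3, 4, 6, 7, 8, 9.
Primary stress on the leftmost head = syllable 1.
Primary stress: syllable 1 → ˈklib.te.po.kri:.le.lig.be:.kut.tif.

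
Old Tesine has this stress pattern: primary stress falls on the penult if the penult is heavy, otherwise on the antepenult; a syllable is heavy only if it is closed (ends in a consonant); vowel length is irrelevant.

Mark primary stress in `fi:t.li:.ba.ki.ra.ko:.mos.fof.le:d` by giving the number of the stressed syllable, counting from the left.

8

Weights: 7 mos H, 8 fof H, 9 le:d H.
The penult (syllable 8, fof) is heavy, so it takes stress.
Primary stress: syllable 8 → fi:t.li:.ba.ki.ra.ko:.mos.ˈfof.le:d.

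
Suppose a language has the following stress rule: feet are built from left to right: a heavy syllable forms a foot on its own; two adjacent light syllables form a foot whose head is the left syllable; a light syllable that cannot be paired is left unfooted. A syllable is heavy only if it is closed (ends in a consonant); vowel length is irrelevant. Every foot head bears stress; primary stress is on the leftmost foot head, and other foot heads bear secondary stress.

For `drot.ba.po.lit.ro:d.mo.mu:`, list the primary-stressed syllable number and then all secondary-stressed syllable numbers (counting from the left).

Weights: 1 drot H, 2 ba L, 3 po L, 4 lit H, 5 ro:d H, 6 mo L, 7 mu: L.
Parse left to right (heavy = foot alone; LL = one foot; stranded L unfooted): (ˈdrot) (ˈba.po) (ˈlit) (ˈro:d) (ˈmo.mu:).
Foot heads: 1, 2, 4, 5, 6.
Primary stress on the leftmost head = syllable 1.
Secondary stress on 2, 4, 5, 6: ˈdrot.ˌba.po.ˌlit.ˌro:d.ˌmo.mu:.

primary 1, secondary 2, 4, 5, 6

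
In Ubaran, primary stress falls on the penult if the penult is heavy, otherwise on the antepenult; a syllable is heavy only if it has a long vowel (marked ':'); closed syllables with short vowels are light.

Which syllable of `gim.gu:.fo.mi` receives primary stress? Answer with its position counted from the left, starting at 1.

2

Weights: 2 gu: H, 3 fo L, 4 mi L.
The penult (syllable 3, fo) is light, so stress falls on the antepenult (syllable 2, gu:).
Primary stress: syllable 2 → gim.ˈgu:.fo.mi.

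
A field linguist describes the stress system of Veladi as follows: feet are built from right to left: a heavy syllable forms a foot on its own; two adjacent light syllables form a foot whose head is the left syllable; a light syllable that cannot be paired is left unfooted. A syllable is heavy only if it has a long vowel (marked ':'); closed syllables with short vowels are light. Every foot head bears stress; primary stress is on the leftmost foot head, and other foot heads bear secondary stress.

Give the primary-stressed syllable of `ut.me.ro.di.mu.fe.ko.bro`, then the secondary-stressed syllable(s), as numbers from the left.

Weights: 1 ut L, 2 me L, 3 ro L, 4 di L, 5 mu L, 6 fe L, 7 ko L, 8 bro L.
Parse right to left (heavy = foot alone; LL = one foot; stranded L unfooted): (ˈut.me) (ˈro.di) (ˈmu.fe) (ˈko.bro).
Foot heads: 1, 3, 5, 7.
Primary stress on the leftmost head = syllable 1.
Secondary stress on 3, 5, 7: ˈut.me.ˌro.di.ˌmu.fe.ˌko.bro.

primary 1, secondary 3, 5, 7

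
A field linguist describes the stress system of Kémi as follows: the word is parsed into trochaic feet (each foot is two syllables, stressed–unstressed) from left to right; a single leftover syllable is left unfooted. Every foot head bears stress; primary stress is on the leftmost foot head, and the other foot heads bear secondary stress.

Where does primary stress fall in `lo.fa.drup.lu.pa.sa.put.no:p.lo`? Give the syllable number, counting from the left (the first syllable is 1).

Parse left to right into trochaic (ˈσσ) feet: (ˈlo.fa) (ˈdrup.lu) (ˈpa.sa) (ˈput.no:p) lo. Syllable 9 is left unfooted.
Foot heads (stressed positions): 1, 3, 5, 7.
End Rule Leftmost: primary stress on the leftmost head = syllable 1.
Primary stress: syllable 1 → ˈlo.fa.drup.lu.pa.sa.put.no:p.lo.

1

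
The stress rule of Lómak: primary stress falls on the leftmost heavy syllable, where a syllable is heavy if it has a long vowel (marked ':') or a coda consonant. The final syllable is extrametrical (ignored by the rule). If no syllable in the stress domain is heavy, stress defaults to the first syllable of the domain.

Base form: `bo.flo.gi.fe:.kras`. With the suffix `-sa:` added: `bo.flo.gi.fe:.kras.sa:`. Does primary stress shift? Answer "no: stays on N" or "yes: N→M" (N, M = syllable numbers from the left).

Base `bo.flo.gi.fe:.kras` (5 syllables):
  The final syllable (5, kras) is extrametrical; the stress domain is syllables 1–4.
  Weights: 1 bo L, 2 flo L, 3 gi L, 4 fe: H.
  Heavy syllables in the domain: 4. The leftmost is syllable 4 (fe:).
  → primary stress on syllable 4.
Suffixed `bo.flo.gi.fe:.kras.sa:` (6 syllables):
  The final syllable (6, sa:) is extrametrical; the stress domain is syllables 1–5.
  Weights: 1 bo L, 2 flo L, 3 gi L, 4 fe: H, 5 kras H.
  Heavy syllables in the domain: 4, 5. The leftmost is syllable 4 (fe:).
  → primary stress on syllable 4.

no: stays on 4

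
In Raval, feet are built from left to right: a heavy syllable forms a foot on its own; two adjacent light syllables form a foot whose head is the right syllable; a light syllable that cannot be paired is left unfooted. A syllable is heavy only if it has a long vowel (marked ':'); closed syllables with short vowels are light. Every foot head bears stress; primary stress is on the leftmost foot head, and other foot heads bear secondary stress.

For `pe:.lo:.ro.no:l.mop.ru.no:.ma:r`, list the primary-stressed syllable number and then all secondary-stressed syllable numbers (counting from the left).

primary 1, secondary 2, 4, 6, 7, 8

Weights: 1 pe: H, 2 lo: H, 3 ro L, 4 no:l H, 5 mop L, 6 ru L, 7 no: H, 8 ma:r H.
Parse left to right (heavy = foot alone; LL = one foot; stranded L unfooted): (ˈpe:) (ˈlo:) ro (ˈno:l) (mop.ˈru) (ˈno:) (ˈma:r).
Foot heads: 1, 2, 4, 6, 7, 8.
Primary stress on the leftmost head = syllable 1.
Secondary stress on 2, 4, 6, 7, 8: ˈpe:.ˌlo:.ro.ˌno:l.mop.ˌru.ˌno:.ˌma:r.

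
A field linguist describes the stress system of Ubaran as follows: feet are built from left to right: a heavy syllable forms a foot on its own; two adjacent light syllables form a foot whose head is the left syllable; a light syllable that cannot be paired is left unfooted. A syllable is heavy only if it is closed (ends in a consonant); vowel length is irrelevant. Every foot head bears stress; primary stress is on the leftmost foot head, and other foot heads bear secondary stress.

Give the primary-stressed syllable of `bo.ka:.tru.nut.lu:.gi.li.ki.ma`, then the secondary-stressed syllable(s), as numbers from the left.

primary 1, secondary 4, 5, 7

Weights: 1 bo L, 2 ka: L, 3 tru L, 4 nut H, 5 lu: L, 6 gi L, 7 li L, 8 ki L, 9 ma L.
Parse left to right (heavy = foot alone; LL = one foot; stranded L unfooted): (ˈbo.ka:) tru (ˈnut) (ˈlu:.gi) (ˈli.ki) ma.
Foot heads: 1, 4, 5, 7.
Primary stress on the leftmost head = syllable 1.
Secondary stress on 4, 5, 7: ˈbo.ka:.tru.ˌnut.ˌlu:.gi.ˌli.ki.ma.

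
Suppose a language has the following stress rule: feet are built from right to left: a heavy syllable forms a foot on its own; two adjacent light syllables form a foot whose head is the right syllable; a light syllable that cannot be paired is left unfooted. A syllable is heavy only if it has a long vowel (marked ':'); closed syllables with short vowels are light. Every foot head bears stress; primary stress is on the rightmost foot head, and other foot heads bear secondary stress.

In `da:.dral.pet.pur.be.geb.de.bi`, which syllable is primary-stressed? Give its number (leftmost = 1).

Weights: 1 da: H, 2 dral L, 3 pet L, 4 pur L, 5 be L, 6 geb L, 7 de L, 8 bi L.
Parse right to left (heavy = foot alone; LL = one foot; stranded L unfooted): (ˈda:) dral (pet.ˈpur) (be.ˈgeb) (de.ˈbi).
Foot heads: 1, 4, 6, 8.
Primary stress on the rightmost head = syllable 8.
Primary stress: syllable 8 → da:.dral.pet.pur.be.geb.de.ˈbi.

8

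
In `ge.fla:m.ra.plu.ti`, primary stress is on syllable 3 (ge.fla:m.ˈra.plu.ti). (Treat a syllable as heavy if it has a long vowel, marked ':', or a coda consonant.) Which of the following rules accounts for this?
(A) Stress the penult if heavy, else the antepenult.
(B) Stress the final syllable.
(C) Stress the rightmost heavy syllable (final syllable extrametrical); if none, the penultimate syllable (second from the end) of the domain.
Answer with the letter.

Rule A → syllable 3 ✓.
Rule B → syllable 5 (observed: 3).
Rule C → syllable 2 (observed: 3).

A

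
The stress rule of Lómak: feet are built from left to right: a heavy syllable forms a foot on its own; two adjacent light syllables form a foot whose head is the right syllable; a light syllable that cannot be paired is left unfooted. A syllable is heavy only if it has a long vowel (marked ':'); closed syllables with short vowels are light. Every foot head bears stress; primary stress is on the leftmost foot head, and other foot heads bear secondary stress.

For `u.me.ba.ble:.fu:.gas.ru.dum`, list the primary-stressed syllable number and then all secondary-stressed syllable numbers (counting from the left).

primary 2, secondary 4, 5, 7

Weights: 1 u L, 2 me L, 3 ba L, 4 ble: H, 5 fu: H, 6 gas L, 7 ru L, 8 dum L.
Parse left to right (heavy = foot alone; LL = one foot; stranded L unfooted): (u.ˈme) ba (ˈble:) (ˈfu:) (gas.ˈru) dum.
Foot heads: 2, 4, 5, 7.
Primary stress on the leftmost head = syllable 2.
Secondary stress on 4, 5, 7: u.ˈme.ba.ˌble:.ˌfu:.gas.ˌru.dum.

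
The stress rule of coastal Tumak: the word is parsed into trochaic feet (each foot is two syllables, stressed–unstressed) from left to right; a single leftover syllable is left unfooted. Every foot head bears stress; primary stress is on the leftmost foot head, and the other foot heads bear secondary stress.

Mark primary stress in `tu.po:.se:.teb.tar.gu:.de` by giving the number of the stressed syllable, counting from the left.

Parse left to right into trochaic (ˈσσ) feet: (ˈtu.po:) (ˈse:.teb) (ˈtar.gu:) de. Syllable 7 is left unfooted.
Foot heads (stressed positions): 1, 3, 5.
End Rule Leftmost: primary stress on the leftmost head = syllable 1.
Primary stress: syllable 1 → ˈtu.po:.se:.teb.tar.gu:.de.

1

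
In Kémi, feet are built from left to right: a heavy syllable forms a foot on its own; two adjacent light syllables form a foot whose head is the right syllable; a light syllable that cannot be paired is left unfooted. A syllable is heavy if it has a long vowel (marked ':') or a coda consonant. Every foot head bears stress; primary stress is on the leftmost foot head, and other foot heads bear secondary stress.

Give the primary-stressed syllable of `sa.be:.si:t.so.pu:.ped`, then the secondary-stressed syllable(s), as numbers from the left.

primary 2, secondary 3, 5, 6

Weights: 1 sa L, 2 be: H, 3 si:t H, 4 so L, 5 pu: H, 6 ped H.
Parse left to right (heavy = foot alone; LL = one foot; stranded L unfooted): sa (ˈbe:) (ˈsi:t) so (ˈpu:) (ˈped).
Foot heads: 2, 3, 5, 6.
Primary stress on the leftmost head = syllable 2.
Secondary stress on 3, 5, 6: sa.ˈbe:.ˌsi:t.so.ˌpu:.ˌped.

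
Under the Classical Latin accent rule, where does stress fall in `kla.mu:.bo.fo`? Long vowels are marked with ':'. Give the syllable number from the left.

Classical Latin: stress the penult if heavy (long vowel or closed), else the antepenult.
Weights: 2 mu: H, 3 bo L, 4 fo L.
The penult (syllable 3, bo) is light, so stress falls on the antepenult (syllable 2, mu:).
Stress on syllable 2: kla.ˈmu:.bo.fo.

2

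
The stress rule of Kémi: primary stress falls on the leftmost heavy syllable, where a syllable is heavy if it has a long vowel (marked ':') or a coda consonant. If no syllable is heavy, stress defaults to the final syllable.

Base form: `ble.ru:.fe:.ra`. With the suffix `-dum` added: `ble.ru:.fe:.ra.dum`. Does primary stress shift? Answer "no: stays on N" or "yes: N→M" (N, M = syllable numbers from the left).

Base `ble.ru:.fe:.ra` (4 syllables):
  Weights: 1 ble L, 2 ru: H, 3 fe: H, 4 ra L.
  Heavy syllables in the domain: 2, 3. The leftmost is syllable 2 (ru:).
  → primary stress on syllable 2.
Suffixed `ble.ru:.fe:.ra.dum` (5 syllables):
  Weights: 1 ble L, 2 ru: H, 3 fe: H, 4 ra L, 5 dum H.
  Heavy syllables in the domain: 2, 3, 5. The leftmost is syllable 2 (ru:).
  → primary stress on syllable 2.

no: stays on 2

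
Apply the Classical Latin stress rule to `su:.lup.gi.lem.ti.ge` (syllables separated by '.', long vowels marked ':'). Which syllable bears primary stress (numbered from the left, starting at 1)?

4

Classical Latin: stress the penult if heavy (long vowel or closed), else the antepenult.
Weights: 4 lem H, 5 ti L, 6 ge L.
The penult (syllable 5, ti) is light, so stress falls on the antepenult (syllable 4, lem).
Stress on syllable 4: su:.lup.gi.ˈlem.ti.ge.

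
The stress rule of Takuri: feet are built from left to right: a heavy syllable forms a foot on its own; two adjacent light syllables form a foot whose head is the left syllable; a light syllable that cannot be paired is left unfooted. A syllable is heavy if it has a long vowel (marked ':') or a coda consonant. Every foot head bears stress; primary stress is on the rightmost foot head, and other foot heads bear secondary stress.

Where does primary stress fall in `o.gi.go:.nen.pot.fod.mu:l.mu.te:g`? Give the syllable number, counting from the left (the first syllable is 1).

Weights: 1 o L, 2 gi L, 3 go: H, 4 nen H, 5 pot H, 6 fod H, 7 mu:l H, 8 mu L, 9 te:g H.
Parse left to right (heavy = foot alone; LL = one foot; stranded L unfooted): (ˈo.gi) (ˈgo:) (ˈnen) (ˈpot) (ˈfod) (ˈmu:l) mu (ˈte:g).
Foot heads: 1, 3, 4, 5, 6, 7, 9.
Primary stress on the rightmost head = syllable 9.
Primary stress: syllable 9 → o.gi.go:.nen.pot.fod.mu:l.mu.ˈte:g.

9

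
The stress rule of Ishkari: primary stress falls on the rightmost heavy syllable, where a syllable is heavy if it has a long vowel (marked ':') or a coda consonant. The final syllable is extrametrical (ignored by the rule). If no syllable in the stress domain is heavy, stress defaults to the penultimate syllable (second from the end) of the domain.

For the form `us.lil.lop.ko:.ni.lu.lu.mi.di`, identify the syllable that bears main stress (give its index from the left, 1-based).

4

The final syllable (9, di) is extrametrical; the stress domain is syllables 1–8.
Weights: 1 us H, 2 lil H, 3 lop H, 4 ko: H, 5 ni L, 6 lu L, 7 lu L, 8 mi L.
Heavy syllables in the domain: 1, 2, 3, 4. The rightmost is syllable 4 (ko:).
Primary stress: syllable 4 → us.lil.lop.ˈko:.ni.lu.lu.mi.di.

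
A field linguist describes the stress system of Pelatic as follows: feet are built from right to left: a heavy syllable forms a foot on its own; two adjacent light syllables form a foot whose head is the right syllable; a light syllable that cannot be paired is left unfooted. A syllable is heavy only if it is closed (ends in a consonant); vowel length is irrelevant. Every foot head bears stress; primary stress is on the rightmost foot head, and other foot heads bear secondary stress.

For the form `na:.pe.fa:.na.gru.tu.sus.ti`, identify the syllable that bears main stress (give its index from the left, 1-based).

7

Weights: 1 na: L, 2 pe L, 3 fa: L, 4 na L, 5 gru L, 6 tu L, 7 sus H, 8 ti L.
Parse right to left (heavy = foot alone; LL = one foot; stranded L unfooted): (na:.ˈpe) (fa:.ˈna) (gru.ˈtu) (ˈsus) ti.
Foot heads: 2, 4, 6, 7.
Primary stress on the rightmost head = syllable 7.
Primary stress: syllable 7 → na:.pe.fa:.na.gru.tu.ˈsus.ti.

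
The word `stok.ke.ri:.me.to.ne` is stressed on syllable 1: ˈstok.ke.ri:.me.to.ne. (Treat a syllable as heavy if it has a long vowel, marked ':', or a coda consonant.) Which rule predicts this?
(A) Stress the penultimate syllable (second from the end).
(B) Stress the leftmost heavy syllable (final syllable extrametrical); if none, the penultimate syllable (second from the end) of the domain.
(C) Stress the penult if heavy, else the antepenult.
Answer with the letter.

Rule A → syllable 5 (observed: 1).
Rule B → syllable 1 ✓.
Rule C → syllable 4 (observed: 1).

B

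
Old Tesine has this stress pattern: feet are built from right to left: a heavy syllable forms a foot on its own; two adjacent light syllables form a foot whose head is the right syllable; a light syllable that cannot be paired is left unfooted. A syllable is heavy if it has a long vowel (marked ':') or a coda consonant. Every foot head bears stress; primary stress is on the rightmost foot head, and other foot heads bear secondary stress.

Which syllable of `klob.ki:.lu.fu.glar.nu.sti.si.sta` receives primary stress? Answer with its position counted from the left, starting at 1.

Weights: 1 klob H, 2 ki: H, 3 lu L, 4 fu L, 5 glar H, 6 nu L, 7 sti L, 8 si L, 9 sta L.
Parse right to left (heavy = foot alone; LL = one foot; stranded L unfooted): (ˈklob) (ˈki:) (lu.ˈfu) (ˈglar) (nu.ˈsti) (si.ˈsta).
Foot heads: 1, 2, 4, 5, 7, 9.
Primary stress on the rightmost head = syllable 9.
Primary stress: syllable 9 → klob.ki:.lu.fu.glar.nu.sti.si.ˈsta.

9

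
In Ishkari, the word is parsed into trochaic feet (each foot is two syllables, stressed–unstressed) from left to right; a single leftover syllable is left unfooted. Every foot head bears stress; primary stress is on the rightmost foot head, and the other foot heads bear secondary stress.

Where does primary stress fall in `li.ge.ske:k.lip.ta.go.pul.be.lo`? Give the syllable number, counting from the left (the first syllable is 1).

7

Parse left to right into trochaic (ˈσσ) feet: (ˈli.ge) (ˈske:k.lip) (ˈta.go) (ˈpul.be) lo. Syllable 9 is left unfooted.
Foot heads (stressed positions): 1, 3, 5, 7.
End Rule Rightmost: primary stress on the rightmost head = syllable 7.
Primary stress: syllable 7 → li.ge.ske:k.lip.ta.go.ˈpul.be.lo.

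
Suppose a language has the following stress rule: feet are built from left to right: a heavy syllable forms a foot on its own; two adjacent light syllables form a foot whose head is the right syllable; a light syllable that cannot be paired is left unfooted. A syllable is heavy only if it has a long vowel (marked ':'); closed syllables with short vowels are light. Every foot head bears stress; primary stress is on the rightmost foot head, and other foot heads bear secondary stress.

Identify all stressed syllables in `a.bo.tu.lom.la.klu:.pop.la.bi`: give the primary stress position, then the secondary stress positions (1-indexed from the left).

Weights: 1 a L, 2 bo L, 3 tu L, 4 lom L, 5 la L, 6 klu: H, 7 pop L, 8 la L, 9 bi L.
Parse left to right (heavy = foot alone; LL = one foot; stranded L unfooted): (a.ˈbo) (tu.ˈlom) la (ˈklu:) (pop.ˈla) bi.
Foot heads: 2, 4, 6, 8.
Primary stress on the rightmost head = syllable 8.
Secondary stress on 2, 4, 6: a.ˌbo.tu.ˌlom.la.ˌklu:.pop.ˈla.bi.

primary 8, secondary 2, 4, 6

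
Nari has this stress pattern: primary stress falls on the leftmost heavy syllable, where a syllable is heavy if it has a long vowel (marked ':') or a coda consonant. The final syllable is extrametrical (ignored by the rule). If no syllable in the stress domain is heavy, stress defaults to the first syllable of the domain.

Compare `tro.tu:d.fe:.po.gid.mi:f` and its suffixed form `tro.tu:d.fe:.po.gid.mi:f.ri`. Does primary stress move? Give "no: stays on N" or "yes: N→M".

Base `tro.tu:d.fe:.po.gid.mi:f` (6 syllables):
  The final syllable (6, mi:f) is extrametrical; the stress domain is syllables 1–5.
  Weights: 1 tro L, 2 tu:d H, 3 fe: H, 4 po L, 5 gid H.
  Heavy syllables in the domain: 2, 3, 5. The leftmost is syllable 2 (tu:d).
  → primary stress on syllable 2.
Suffixed `tro.tu:d.fe:.po.gid.mi:f.ri` (7 syllables):
  The final syllable (7, ri) is extrametrical; the stress domain is syllables 1–6.
  Weights: 1 tro L, 2 tu:d H, 3 fe: H, 4 po L, 5 gid H, 6 mi:f H.
  Heavy syllables in the domain: 2, 3, 5, 6. The leftmost is syllable 2 (tu:d).
  → primary stress on syllable 2.

no: stays on 2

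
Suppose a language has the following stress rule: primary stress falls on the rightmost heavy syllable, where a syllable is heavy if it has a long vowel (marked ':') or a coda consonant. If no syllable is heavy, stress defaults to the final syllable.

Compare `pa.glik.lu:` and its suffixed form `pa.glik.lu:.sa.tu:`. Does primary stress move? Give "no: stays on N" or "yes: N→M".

yes: 3→5

Base `pa.glik.lu:` (3 syllables):
  Weights: 1 pa L, 2 glik H, 3 lu: H.
  Heavy syllables in the domain: 2, 3. The rightmost is syllable 3 (lu:).
  → primary stress on syllable 3.
Suffixed `pa.glik.lu:.sa.tu:` (5 syllables):
  Weights: 1 pa L, 2 glik H, 3 lu: H, 4 sa L, 5 tu: H.
  Heavy syllables in the domain: 2, 3, 5. The rightmost is syllable 5 (tu:).
  → primary stress on syllable 5.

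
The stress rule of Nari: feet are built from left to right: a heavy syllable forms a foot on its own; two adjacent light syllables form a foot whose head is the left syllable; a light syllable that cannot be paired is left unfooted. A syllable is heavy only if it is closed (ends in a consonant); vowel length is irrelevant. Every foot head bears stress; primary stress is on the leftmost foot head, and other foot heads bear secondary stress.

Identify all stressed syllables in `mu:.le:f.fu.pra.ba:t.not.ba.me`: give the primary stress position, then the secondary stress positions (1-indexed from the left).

Weights: 1 mu: L, 2 le:f H, 3 fu L, 4 pra L, 5 ba:t H, 6 not H, 7 ba L, 8 me L.
Parse left to right (heavy = foot alone; LL = one foot; stranded L unfooted): mu: (ˈle:f) (ˈfu.pra) (ˈba:t) (ˈnot) (ˈba.me).
Foot heads: 2, 3, 5, 6, 7.
Primary stress on the leftmost head = syllable 2.
Secondary stress on 3, 5, 6, 7: mu:.ˈle:f.ˌfu.pra.ˌba:t.ˌnot.ˌba.me.

primary 2, secondary 3, 5, 6, 7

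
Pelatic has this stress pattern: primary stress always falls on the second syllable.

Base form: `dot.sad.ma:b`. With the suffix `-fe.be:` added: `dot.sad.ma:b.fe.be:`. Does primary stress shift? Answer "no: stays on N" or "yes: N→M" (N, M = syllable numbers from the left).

no: stays on 2

Base `dot.sad.ma:b` (3 syllables):
  The word has 3 syllables; the second syllable is syllable 2 (sad).
  → primary stress on syllable 2.
Suffixed `dot.sad.ma:b.fe.be:` (5 syllables):
  The word has 5 syllables; the second syllable is syllable 2 (sad).
  → primary stress on syllable 2.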